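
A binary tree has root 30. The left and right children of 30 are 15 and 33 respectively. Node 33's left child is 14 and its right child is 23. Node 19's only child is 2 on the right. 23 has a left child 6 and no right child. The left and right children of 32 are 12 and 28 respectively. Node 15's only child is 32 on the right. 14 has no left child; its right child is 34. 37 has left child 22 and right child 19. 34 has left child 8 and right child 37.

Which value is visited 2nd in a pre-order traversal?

15

Pre-order visits the node, then its left subtree, then its right subtree.
Visit 30.
At 30: go left to 15.
  Visit 15.
  At 15: no left child.
  At 15: go right to 32.
    Visit 32.
    At 32: go left to 12.
      12 is a leaf — visit 12.
    At 32: go right to 28.
      28 is a leaf — visit 28.
At 30: go right to 33.
  Visit 33.
  At 33: go left to 14.
    Visit 14.
    At 14: no left child.
    At 14: go right to 34.
      Visit 34.
      At 34: go left to 8.
        8 is a leaf — visit 8.
      At 34: go right to 37.
        Visit 37.
        At 37: go left to 22.
          22 is a leaf — visit 22.
        At 37: go right to 19.
          Visit 19.
          At 19: no left child.
          At 19: go right to 2.
            2 is a leaf — visit 2.
  At 33: go right to 23.
    Visit 23.
    At 23: go left to 6.
      6 is a leaf — visit 6.
    At 23: no right child.
Full pre-order sequence: 30, 15, 32, 12, 28, 33, 14, 34, 8, 37, 22, 19, 2, 23, 6.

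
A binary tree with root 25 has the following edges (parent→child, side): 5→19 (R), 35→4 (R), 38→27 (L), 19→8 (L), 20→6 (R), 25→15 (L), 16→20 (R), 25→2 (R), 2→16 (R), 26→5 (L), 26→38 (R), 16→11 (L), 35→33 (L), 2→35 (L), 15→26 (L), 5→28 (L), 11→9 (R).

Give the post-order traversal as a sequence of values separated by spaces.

28 8 19 5 27 38 26 15 33 4 35 9 11 6 20 16 2 25

Post-order visits the left subtree, then the right subtree, then the node.
At 25: go left to 15.
  At 15: go left to 26.
    At 26: go left to 5.
      At 5: go left to 28.
        28 is a leaf — visit 28.
      At 5: go right to 19.
        At 19: go left to 8.
          8 is a leaf — visit 8.
        At 19: no right child.
        Visit 19.
      Visit 5.
    At 26: go right to 38.
      At 38: go left to 27.
        27 is a leaf — visit 27.
      At 38: no right child.
      Visit 38.
    Visit 26.
  At 15: no right child.
  Visit 15.
At 25: go right to 2.
  At 2: go left to 35.
    At 35: go left to 33.
      33 is a leaf — visit 33.
    At 35: go right to 4.
      4 is a leaf — visit 4.
    Visit 35.
  At 2: go right to 16.
    At 16: go left to 11.
      At 11: no left child.
      At 11: go right to 9.
        9 is a leaf — visit 9.
      Visit 11.
    At 16: go right to 20.
      At 20: no left child.
      At 20: go right to 6.
        6 is a leaf — visit 6.
      Visit 20.
    Visit 16.
  Visit 2.
Visit 25.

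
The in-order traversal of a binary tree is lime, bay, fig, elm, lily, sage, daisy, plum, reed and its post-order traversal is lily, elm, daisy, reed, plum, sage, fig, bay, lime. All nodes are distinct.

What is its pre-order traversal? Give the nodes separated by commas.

lime, bay, fig, sage, elm, lily, plum, daisy, reed

The last element of post-order is the root; it splits in-order into left and right subtrees.
Root lime: left subtree has 0 nodes { }, right has 8 {bay, fig, elm, lily, sage, daisy, plum, reed}.
  Root bay: left subtree has 0 nodes { }, right has 7 {fig, elm, lily, sage, daisy, plum, reed}.
    Root fig: left subtree has 0 nodes { }, right has 6 {elm, lily, sage, daisy, plum, reed}.
      Root sage: left subtree has 2 nodes {elm, lily}, right has 3 {daisy, plum, reed}.
        Root elm: left subtree has 0 nodes { }, right has 1 {lily}.
        Root plum: left subtree has 1 node {daisy}, right has 1 {reed}.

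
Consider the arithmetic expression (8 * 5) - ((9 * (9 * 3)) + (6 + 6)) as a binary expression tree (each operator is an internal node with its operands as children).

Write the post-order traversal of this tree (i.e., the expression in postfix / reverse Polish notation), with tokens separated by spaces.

8 5 * 9 9 3 * * 6 6 + + -

Post-order on an expression tree gives postfix notation: for each operator, emit left operand, right operand, then the operator.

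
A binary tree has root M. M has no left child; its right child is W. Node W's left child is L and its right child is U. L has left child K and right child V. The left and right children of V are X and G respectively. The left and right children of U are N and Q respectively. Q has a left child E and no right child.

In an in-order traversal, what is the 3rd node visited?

In-order visits the left subtree, then the node, then the right subtree.
At M: no left child.
Visit M.
At M: go right to W.
  At W: go left to L.
    At L: go left to K.
      K is a leaf — visit K.
    Visit L.
    At L: go right to V.
      At V: go left to X.
        X is a leaf — visit X.
      Visit V.
      At V: go right to G.
        G is a leaf — visit G.
  Visit W.
  At W: go right to U.
    At U: go left to N.
      N is a leaf — visit N.
    Visit U.
    At U: go right to Q.
      At Q: go left to E.
        E is a leaf — visit E.
      Visit Q.
      At Q: no right child.
Full in-order sequence: M, K, L, X, V, G, W, N, U, E, Q.

L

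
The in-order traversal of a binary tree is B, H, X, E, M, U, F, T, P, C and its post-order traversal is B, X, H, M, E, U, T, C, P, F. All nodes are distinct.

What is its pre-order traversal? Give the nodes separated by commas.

The last element of post-order is the root; it splits in-order into left and right subtrees.
Root F: left subtree has 6 nodes {B, H, X, E, M, U}, right has 3 {T, P, C}.
  Root U: left subtree has 5 nodes {B, H, X, E, M}, right has 0 { }.
    Root E: left subtree has 3 nodes {B, H, X}, right has 1 {M}.
      Root H: left subtree has 1 node {B}, right has 1 {X}.
  Root P: left subtree has 1 node {T}, right has 1 {C}.

F, U, E, H, B, X, M, P, T, C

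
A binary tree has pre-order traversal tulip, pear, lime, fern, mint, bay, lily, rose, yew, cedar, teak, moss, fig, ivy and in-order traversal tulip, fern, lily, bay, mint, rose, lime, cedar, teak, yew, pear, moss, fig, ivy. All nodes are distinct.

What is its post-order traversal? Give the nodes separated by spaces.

The first element of pre-order is the root; it splits in-order into left and right subtrees.
Root tulip: left subtree has 0 nodes { }, right has 13 {fern, lily, bay, mint, rose, lime, cedar, teak, yew, pear, moss, fig, ivy}.
  Root pear: left subtree has 9 nodes {fern, lily, bay, mint, rose, lime, cedar, teak, yew}, right has 3 {moss, fig, ivy}.
    Root lime: left subtree has 5 nodes {fern, lily, bay, mint, rose}, right has 3 {cedar, teak, yew}.
      Root fern: left subtree has 0 nodes { }, right has 4 {lily, bay, mint, rose}.
        Root mint: left subtree has 2 nodes {lily, bay}, right has 1 {rose}.
          Root bay: left subtree has 1 node {lily}, right has 0 { }.
      Root yew: left subtree has 2 nodes {cedar, teak}, right has 0 { }.
        Root cedar: left subtree has 0 nodes { }, right has 1 {teak}.
    Root moss: left subtree has 0 nodes { }, right has 2 {fig, ivy}.
      Root fig: left subtree has 0 nodes { }, right has 1 {ivy}.

lily bay rose mint fern teak cedar yew lime ivy fig moss pear tulip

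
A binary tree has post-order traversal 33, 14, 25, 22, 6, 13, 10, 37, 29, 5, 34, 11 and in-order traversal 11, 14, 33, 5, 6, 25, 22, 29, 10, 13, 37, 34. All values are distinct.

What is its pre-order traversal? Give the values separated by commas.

11, 34, 5, 14, 33, 29, 6, 22, 25, 37, 10, 13

The last element of post-order is the root; it splits in-order into left and right subtrees.
Root 11: left subtree has 0 nodes { }, right has 11 {14, 33, 5, 6, 25, 22, 29, 10, 13, 37, 34}.
  Root 34: left subtree has 10 nodes {14, 33, 5, 6, 25, 22, 29, 10, 13, 37}, right has 0 { }.
    Root 5: left subtree has 2 nodes {14, 33}, right has 7 {6, 25, 22, 29, 10, 13, 37}.
      Root 14: left subtree has 0 nodes { }, right has 1 {33}.
      Root 29: left subtree has 3 nodes {6, 25, 22}, right has 3 {10, 13, 37}.
        Root 6: left subtree has 0 nodes { }, right has 2 {25, 22}.
          Root 22: left subtree has 1 node {25}, right has 0 { }.
        Root 37: left subtree has 2 nodes {10, 13}, right has 0 { }.
          Root 10: left subtree has 0 nodes { }, right has 1 {13}.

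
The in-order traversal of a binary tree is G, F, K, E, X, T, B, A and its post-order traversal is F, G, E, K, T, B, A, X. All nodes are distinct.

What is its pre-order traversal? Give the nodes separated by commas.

The last element of post-order is the root; it splits in-order into left and right subtrees.
Root X: left subtree has 4 nodes {G, F, K, E}, right has 3 {T, B, A}.
  Root K: left subtree has 2 nodes {G, F}, right has 1 {E}.
    Root G: left subtree has 0 nodes { }, right has 1 {F}.
  Root A: left subtree has 2 nodes {T, B}, right has 0 { }.
    Root B: left subtree has 1 node {T}, right has 0 { }.

X, K, G, F, E, A, B, T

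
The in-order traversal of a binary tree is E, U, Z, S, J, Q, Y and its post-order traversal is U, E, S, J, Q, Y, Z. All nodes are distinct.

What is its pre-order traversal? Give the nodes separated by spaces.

Z E U Y Q J S

The last element of post-order is the root; it splits in-order into left and right subtrees.
Root Z: left subtree has 2 nodes {E, U}, right has 4 {S, J, Q, Y}.
  Root E: left subtree has 0 nodes { }, right has 1 {U}.
  Root Y: left subtree has 3 nodes {S, J, Q}, right has 0 { }.
    Root Q: left subtree has 2 nodes {S, J}, right has 0 { }.
      Root J: left subtree has 1 node {S}, right has 0 { }.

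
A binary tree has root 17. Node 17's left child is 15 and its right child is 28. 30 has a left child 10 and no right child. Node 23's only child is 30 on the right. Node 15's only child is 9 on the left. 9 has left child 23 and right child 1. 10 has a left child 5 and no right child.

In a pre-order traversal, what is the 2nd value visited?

Pre-order visits the node, then its left subtree, then its right subtree.
Visit 17.
At 17: go left to 15.
  Visit 15.
  At 15: go left to 9.
    Visit 9.
    At 9: go left to 23.
      Visit 23.
      At 23: no left child.
      At 23: go right to 30.
        Visit 30.
        At 30: go left to 10.
          Visit 10.
          At 10: go left to 5.
            5 is a leaf — visit 5.
          At 10: no right child.
        At 30: no right child.
    At 9: go right to 1.
      1 is a leaf — visit 1.
  At 15: no right child.
At 17: go right to 28.
  28 is a leaf — visit 28.
Full pre-order sequence: 17, 15, 9, 23, 30, 10, 5, 1, 28.

15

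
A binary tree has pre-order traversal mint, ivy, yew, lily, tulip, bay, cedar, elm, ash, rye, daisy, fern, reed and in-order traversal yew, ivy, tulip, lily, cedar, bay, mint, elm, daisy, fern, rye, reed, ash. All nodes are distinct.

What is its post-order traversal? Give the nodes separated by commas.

The first element of pre-order is the root; it splits in-order into left and right subtrees.
Root mint: left subtree has 6 nodes {yew, ivy, tulip, lily, cedar, bay}, right has 6 {elm, daisy, fern, rye, reed, ash}.
  Root ivy: left subtree has 1 node {yew}, right has 4 {tulip, lily, cedar, bay}.
    Root lily: left subtree has 1 node {tulip}, right has 2 {cedar, bay}.
      Root bay: left subtree has 1 node {cedar}, right has 0 { }.
  Root elm: left subtree has 0 nodes { }, right has 5 {daisy, fern, rye, reed, ash}.
    Root ash: left subtree has 4 nodes {daisy, fern, rye, reed}, right has 0 { }.
      Root rye: left subtree has 2 nodes {daisy, fern}, right has 1 {reed}.
        Root daisy: left subtree has 0 nodes { }, right has 1 {fern}.

yew, tulip, cedar, bay, lily, ivy, fern, daisy, reed, rye, ash, elm, mint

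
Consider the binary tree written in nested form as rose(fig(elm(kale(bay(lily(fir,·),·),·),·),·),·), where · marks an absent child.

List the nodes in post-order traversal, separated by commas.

Post-order visits the left subtree, then the right subtree, then the node.
At rose: go left to fig.
  At fig: go left to elm.
    At elm: go left to kale.
      At kale: go left to bay.
        At bay: go left to lily.
          At lily: go left to fir.
            fir is a leaf — visit fir.
          At lily: no right child.
          Visit lily.
        At bay: no right child.
        Visit bay.
      At kale: no right child.
      Visit kale.
    At elm: no right child.
    Visit elm.
  At fig: no right child.
  Visit fig.
At rose: no right child.
Visit rose.

fir, lily, bay, kale, elm, fig, rose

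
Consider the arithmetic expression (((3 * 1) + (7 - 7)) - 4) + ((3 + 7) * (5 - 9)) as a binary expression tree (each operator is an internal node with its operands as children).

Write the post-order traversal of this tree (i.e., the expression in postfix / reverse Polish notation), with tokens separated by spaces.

Post-order on an expression tree gives postfix notation: for each operator, emit left operand, right operand, then the operator.

3 1 * 7 7 - + 4 - 3 7 + 5 9 - * +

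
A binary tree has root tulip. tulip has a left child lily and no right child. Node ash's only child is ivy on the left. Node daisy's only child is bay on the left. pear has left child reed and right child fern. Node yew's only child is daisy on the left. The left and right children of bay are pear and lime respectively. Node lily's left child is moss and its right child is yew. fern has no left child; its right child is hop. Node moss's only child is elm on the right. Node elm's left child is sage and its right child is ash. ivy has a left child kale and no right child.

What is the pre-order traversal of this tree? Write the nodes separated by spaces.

Pre-order visits the node, then its left subtree, then its right subtree.
Visit tulip.
At tulip: go left to lily.
  Visit lily.
  At lily: go left to moss.
    Visit moss.
    At moss: no left child.
    At moss: go right to elm.
      Visit elm.
      At elm: go left to sage.
        sage is a leaf — visit sage.
      At elm: go right to ash.
        Visit ash.
        At ash: go left to ivy.
          Visit ivy.
          At ivy: go left to kale.
            kale is a leaf — visit kale.
          At ivy: no right child.
        At ash: no right child.
  At lily: go right to yew.
    Visit yew.
    At yew: go left to daisy.
      Visit daisy.
      At daisy: go left to bay.
        Visit bay.
        At bay: go left to pear.
          Visit pear.
          At pear: go left to reed.
            reed is a leaf — visit reed.
          At pear: go right to fern.
            Visit fern.
            At fern: no left child.
            At fern: go right to hop.
              hop is a leaf — visit hop.
        At bay: go right to lime.
          lime is a leaf — visit lime.
      At daisy: no right child.
    At yew: no right child.
At tulip: no right child.

tulip lily moss elm sage ash ivy kale yew daisy bay pear reed fern hop lime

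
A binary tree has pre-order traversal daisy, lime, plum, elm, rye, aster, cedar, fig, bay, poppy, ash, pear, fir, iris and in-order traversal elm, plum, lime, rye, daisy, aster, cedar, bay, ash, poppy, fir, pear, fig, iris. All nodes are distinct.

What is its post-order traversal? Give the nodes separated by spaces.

The first element of pre-order is the root; it splits in-order into left and right subtrees.
Root daisy: left subtree has 4 nodes {elm, plum, lime, rye}, right has 9 {aster, cedar, bay, ash, poppy, fir, pear, fig, iris}.
  Root lime: left subtree has 2 nodes {elm, plum}, right has 1 {rye}.
    Root plum: left subtree has 1 node {elm}, right has 0 { }.
  Root aster: left subtree has 0 nodes { }, right has 8 {cedar, bay, ash, poppy, fir, pear, fig, iris}.
    Root cedar: left subtree has 0 nodes { }, right has 7 {bay, ash, poppy, fir, pear, fig, iris}.
      Root fig: left subtree has 5 nodes {bay, ash, poppy, fir, pear}, right has 1 {iris}.
        Root bay: left subtree has 0 nodes { }, right has 4 {ash, poppy, fir, pear}.
          Root poppy: left subtree has 1 node {ash}, right has 2 {fir, pear}.
            Root pear: left subtree has 1 node {fir}, right has 0 { }.

elm plum rye lime ash fir pear poppy bay iris fig cedar aster daisy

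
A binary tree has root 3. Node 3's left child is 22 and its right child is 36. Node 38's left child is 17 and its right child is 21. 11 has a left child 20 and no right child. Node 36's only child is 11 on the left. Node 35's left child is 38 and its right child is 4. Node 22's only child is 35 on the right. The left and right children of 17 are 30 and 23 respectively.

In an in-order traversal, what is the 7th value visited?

35

In-order visits the left subtree, then the node, then the right subtree.
At 3: go left to 22.
  At 22: no left child.
  Visit 22.
  At 22: go right to 35.
    At 35: go left to 38.
      At 38: go left to 17.
        At 17: go left to 30.
          30 is a leaf — visit 30.
        Visit 17.
        At 17: go right to 23.
          23 is a leaf — visit 23.
      Visit 38.
      At 38: go right to 21.
        21 is a leaf — visit 21.
    Visit 35.
    At 35: go right to 4.
      4 is a leaf — visit 4.
Visit 3.
At 3: go right to 36.
  At 36: go left to 11.
    At 11: go left to 20.
      20 is a leaf — visit 20.
    Visit 11.
    At 11: no right child.
  Visit 36.
  At 36: no right child.
Full in-order sequence: 22, 30, 17, 23, 38, 21, 35, 4, 3, 20, 11, 36.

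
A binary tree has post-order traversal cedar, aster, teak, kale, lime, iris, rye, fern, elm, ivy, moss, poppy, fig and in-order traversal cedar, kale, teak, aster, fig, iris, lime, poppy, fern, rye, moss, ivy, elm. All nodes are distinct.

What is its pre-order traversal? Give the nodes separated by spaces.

The last element of post-order is the root; it splits in-order into left and right subtrees.
Root fig: left subtree has 4 nodes {cedar, kale, teak, aster}, right has 8 {iris, lime, poppy, fern, rye, moss, ivy, elm}.
  Root kale: left subtree has 1 node {cedar}, right has 2 {teak, aster}.
    Root teak: left subtree has 0 nodes { }, right has 1 {aster}.
  Root poppy: left subtree has 2 nodes {iris, lime}, right has 5 {fern, rye, moss, ivy, elm}.
    Root iris: left subtree has 0 nodes { }, right has 1 {lime}.
    Root moss: left subtree has 2 nodes {fern, rye}, right has 2 {ivy, elm}.
      Root fern: left subtree has 0 nodes { }, right has 1 {rye}.
      Root ivy: left subtree has 0 nodes { }, right has 1 {elm}.

fig kale cedar teak aster poppy iris lime moss fern rye ivy elm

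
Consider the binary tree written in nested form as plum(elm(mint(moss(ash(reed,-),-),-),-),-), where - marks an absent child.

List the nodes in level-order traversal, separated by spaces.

plum elm mint moss ash reed

Level-order visits nodes level by level from the root, left to right within each level.
Level 0: plum
Level 1: elm
Level 2: mint
Level 3: moss
Level 4: ash
Level 5: reed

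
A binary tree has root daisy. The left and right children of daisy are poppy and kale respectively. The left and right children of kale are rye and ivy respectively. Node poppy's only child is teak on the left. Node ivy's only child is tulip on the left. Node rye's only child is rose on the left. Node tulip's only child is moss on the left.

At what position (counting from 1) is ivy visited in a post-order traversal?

Post-order visits the left subtree, then the right subtree, then the node.
At daisy: go left to poppy.
  At poppy: go left to teak.
    teak is a leaf — visit teak.
  At poppy: no right child.
  Visit poppy.
At daisy: go right to kale.
  At kale: go left to rye.
    At rye: go left to rose.
      rose is a leaf — visit rose.
    At rye: no right child.
    Visit rye.
  At kale: go right to ivy.
    At ivy: go left to tulip.
      At tulip: go left to moss.
        moss is a leaf — visit moss.
      At tulip: no right child.
      Visit tulip.
    At ivy: no right child.
    Visit ivy.
  Visit kale.
Visit daisy.
Full post-order sequence: teak, poppy, rose, rye, moss, tulip, ivy, kale, daisy.

7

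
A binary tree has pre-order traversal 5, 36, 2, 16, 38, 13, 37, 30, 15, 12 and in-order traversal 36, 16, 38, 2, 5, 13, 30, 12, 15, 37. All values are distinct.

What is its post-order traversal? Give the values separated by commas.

38, 16, 2, 36, 12, 15, 30, 37, 13, 5

The first element of pre-order is the root; it splits in-order into left and right subtrees.
Root 5: left subtree has 4 nodes {36, 16, 38, 2}, right has 5 {13, 30, 12, 15, 37}.
  Root 36: left subtree has 0 nodes { }, right has 3 {16, 38, 2}.
    Root 2: left subtree has 2 nodes {16, 38}, right has 0 { }.
      Root 16: left subtree has 0 nodes { }, right has 1 {38}.
  Root 13: left subtree has 0 nodes { }, right has 4 {30, 12, 15, 37}.
    Root 37: left subtree has 3 nodes {30, 12, 15}, right has 0 { }.
      Root 30: left subtree has 0 nodes { }, right has 2 {12, 15}.
        Root 15: left subtree has 1 node {12}, right has 0 { }.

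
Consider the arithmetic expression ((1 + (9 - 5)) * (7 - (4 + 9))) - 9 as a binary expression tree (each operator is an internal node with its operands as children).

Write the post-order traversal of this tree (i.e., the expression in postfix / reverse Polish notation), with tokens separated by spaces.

Post-order on an expression tree gives postfix notation: for each operator, emit left operand, right operand, then the operator.

1 9 5 - + 7 4 9 + - * 9 -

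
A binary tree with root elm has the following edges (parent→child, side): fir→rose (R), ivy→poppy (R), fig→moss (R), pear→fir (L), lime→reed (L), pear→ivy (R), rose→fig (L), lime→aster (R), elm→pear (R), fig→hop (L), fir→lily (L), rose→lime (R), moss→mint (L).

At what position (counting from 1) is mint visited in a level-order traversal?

Level-order visits nodes level by level from the root, left to right within each level.
Level 0: elm
Level 1: pear
Level 2: fir, ivy
Level 3: lily, rose, poppy
Level 4: fig, lime
Level 5: hop, moss, reed, aster
Level 6: mint
Full level-order sequence: elm, pear, fir, ivy, lily, rose, poppy, fig, lime, hop, moss, reed, aster, mint.

14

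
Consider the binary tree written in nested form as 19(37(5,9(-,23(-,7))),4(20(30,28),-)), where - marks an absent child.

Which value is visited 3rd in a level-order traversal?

Level-order visits nodes level by level from the root, left to right within each level.
Level 0: 19
Level 1: 37, 4
Level 2: 5, 9, 20
Level 3: 23, 30, 28
Level 4: 7
Full level-order sequence: 19, 37, 4, 5, 9, 20, 23, 30, 28, 7.

4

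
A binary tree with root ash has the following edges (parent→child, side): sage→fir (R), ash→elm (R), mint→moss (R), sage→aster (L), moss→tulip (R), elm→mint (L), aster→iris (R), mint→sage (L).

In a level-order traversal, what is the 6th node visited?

Level-order visits nodes level by level from the root, left to right within each level.
Level 0: ash
Level 1: elm
Level 2: mint
Level 3: sage, moss
Level 4: aster, fir, tulip
Level 5: iris
Full level-order sequence: ash, elm, mint, sage, moss, aster, fir, tulip, iris.

aster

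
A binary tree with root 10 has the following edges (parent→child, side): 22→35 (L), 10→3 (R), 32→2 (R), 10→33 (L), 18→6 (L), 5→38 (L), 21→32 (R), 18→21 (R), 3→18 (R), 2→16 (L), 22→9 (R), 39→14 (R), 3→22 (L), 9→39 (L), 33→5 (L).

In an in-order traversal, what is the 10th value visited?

In-order visits the left subtree, then the node, then the right subtree.
At 10: go left to 33.
  At 33: go left to 5.
    At 5: go left to 38.
      38 is a leaf — visit 38.
    Visit 5.
    At 5: no right child.
  Visit 33.
  At 33: no right child.
Visit 10.
At 10: go right to 3.
  At 3: go left to 22.
    At 22: go left to 35.
      35 is a leaf — visit 35.
    Visit 22.
    At 22: go right to 9.
      At 9: go left to 39.
        At 39: no left child.
        Visit 39.
        At 39: go right to 14.
          14 is a leaf — visit 14.
      Visit 9.
      At 9: no right child.
  Visit 3.
  At 3: go right to 18.
    At 18: go left to 6.
      6 is a leaf — visit 6.
    Visit 18.
    At 18: go right to 21.
      At 21: no left child.
      Visit 21.
      At 21: go right to 32.
        At 32: no left child.
        Visit 32.
        At 32: go right to 2.
          At 2: go left to 16.
            16 is a leaf — visit 16.
          Visit 2.
          At 2: no right child.
Full in-order sequence: 38, 5, 33, 10, 35, 22, 39, 14, 9, 3, 6, 18, 21, 32, 16, 2.

3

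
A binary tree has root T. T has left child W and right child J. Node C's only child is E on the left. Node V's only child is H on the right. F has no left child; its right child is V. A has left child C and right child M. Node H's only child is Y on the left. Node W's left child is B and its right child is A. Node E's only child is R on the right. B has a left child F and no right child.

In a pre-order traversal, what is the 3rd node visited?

B

Pre-order visits the node, then its left subtree, then its right subtree.
Visit T.
At T: go left to W.
  Visit W.
  At W: go left to B.
    Visit B.
    At B: go left to F.
      Visit F.
      At F: no left child.
      At F: go right to V.
        Visit V.
        At V: no left child.
        At V: go right to H.
          Visit H.
          At H: go left to Y.
            Y is a leaf — visit Y.
          At H: no right child.
    At B: no right child.
  At W: go right to A.
    Visit A.
    At A: go left to C.
      Visit C.
      At C: go left to E.
        Visit E.
        At E: no left child.
        At E: go right to R.
          R is a leaf — visit R.
      At C: no right child.
    At A: go right to M.
      M is a leaf — visit M.
At T: go right to J.
  J is a leaf — visit J.
Full pre-order sequence: T, W, B, F, V, H, Y, A, C, E, R, M, J.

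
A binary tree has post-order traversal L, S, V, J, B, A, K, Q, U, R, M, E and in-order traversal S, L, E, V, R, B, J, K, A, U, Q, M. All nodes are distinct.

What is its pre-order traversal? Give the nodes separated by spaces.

E S L M R V U K B J A Q

The last element of post-order is the root; it splits in-order into left and right subtrees.
Root E: left subtree has 2 nodes {S, L}, right has 9 {V, R, B, J, K, A, U, Q, M}.
  Root S: left subtree has 0 nodes { }, right has 1 {L}.
  Root M: left subtree has 8 nodes {V, R, B, J, K, A, U, Q}, right has 0 { }.
    Root R: left subtree has 1 node {V}, right has 6 {B, J, K, A, U, Q}.
      Root U: left subtree has 4 nodes {B, J, K, A}, right has 1 {Q}.
        Root K: left subtree has 2 nodes {B, J}, right has 1 {A}.
          Root B: left subtree has 0 nodes { }, right has 1 {J}.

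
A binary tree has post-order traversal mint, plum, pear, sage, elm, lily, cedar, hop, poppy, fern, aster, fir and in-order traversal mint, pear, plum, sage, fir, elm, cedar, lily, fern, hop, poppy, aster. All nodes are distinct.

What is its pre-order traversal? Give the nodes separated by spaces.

fir sage pear mint plum aster fern cedar elm lily poppy hop

The last element of post-order is the root; it splits in-order into left and right subtrees.
Root fir: left subtree has 4 nodes {mint, pear, plum, sage}, right has 7 {elm, cedar, lily, fern, hop, poppy, aster}.
  Root sage: left subtree has 3 nodes {mint, pear, plum}, right has 0 { }.
    Root pear: left subtree has 1 node {mint}, right has 1 {plum}.
  Root aster: left subtree has 6 nodes {elm, cedar, lily, fern, hop, poppy}, right has 0 { }.
    Root fern: left subtree has 3 nodes {elm, cedar, lily}, right has 2 {hop, poppy}.
      Root cedar: left subtree has 1 node {elm}, right has 1 {lily}.
      Root poppy: left subtree has 1 node {hop}, right has 0 { }.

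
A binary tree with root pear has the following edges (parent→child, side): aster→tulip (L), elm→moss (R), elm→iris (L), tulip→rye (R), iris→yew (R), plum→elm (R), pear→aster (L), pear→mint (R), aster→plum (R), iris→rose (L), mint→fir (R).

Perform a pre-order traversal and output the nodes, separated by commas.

Pre-order visits the node, then its left subtree, then its right subtree.
Visit pear.
At pear: go left to aster.
  Visit aster.
  At aster: go left to tulip.
    Visit tulip.
    At tulip: no left child.
    At tulip: go right to rye.
      rye is a leaf — visit rye.
  At aster: go right to plum.
    Visit plum.
    At plum: no left child.
    At plum: go right to elm.
      Visit elm.
      At elm: go left to iris.
        Visit iris.
        At iris: go left to rose.
          rose is a leaf — visit rose.
        At iris: go right to yew.
          yew is a leaf — visit yew.
      At elm: go right to moss.
        moss is a leaf — visit moss.
At pear: go right to mint.
  Visit mint.
  At mint: no left child.
  At mint: go right to fir.
    fir is a leaf — visit fir.

pear, aster, tulip, rye, plum, elm, iris, rose, yew, moss, mint, fir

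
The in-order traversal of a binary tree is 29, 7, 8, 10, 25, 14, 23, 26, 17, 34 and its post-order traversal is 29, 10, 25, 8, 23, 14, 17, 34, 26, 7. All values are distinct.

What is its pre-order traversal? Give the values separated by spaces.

7 29 26 14 8 25 10 23 34 17

The last element of post-order is the root; it splits in-order into left and right subtrees.
Root 7: left subtree has 1 node {29}, right has 8 {8, 10, 25, 14, 23, 26, 17, 34}.
  Root 26: left subtree has 5 nodes {8, 10, 25, 14, 23}, right has 2 {17, 34}.
    Root 14: left subtree has 3 nodes {8, 10, 25}, right has 1 {23}.
      Root 8: left subtree has 0 nodes { }, right has 2 {10, 25}.
        Root 25: left subtree has 1 node {10}, right has 0 { }.
    Root 34: left subtree has 1 node {17}, right has 0 { }.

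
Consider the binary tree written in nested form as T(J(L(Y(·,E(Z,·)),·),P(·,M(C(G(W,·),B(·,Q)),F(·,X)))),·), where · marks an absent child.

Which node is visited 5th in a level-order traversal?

Y

Level-order visits nodes level by level from the root, left to right within each level.
Level 0: T
Level 1: J
Level 2: L, P
Level 3: Y, M
Level 4: E, C, F
Level 5: Z, G, B, X
Level 6: W, Q
Full level-order sequence: T, J, L, P, Y, M, E, C, F, Z, G, B, X, W, Q.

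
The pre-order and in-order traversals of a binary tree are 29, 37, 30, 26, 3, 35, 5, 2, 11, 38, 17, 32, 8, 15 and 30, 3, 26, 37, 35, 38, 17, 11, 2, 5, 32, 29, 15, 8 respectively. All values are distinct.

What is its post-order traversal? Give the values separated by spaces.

3 26 30 17 38 11 2 32 5 35 37 15 8 29

The first element of pre-order is the root; it splits in-order into left and right subtrees.
Root 29: left subtree has 11 nodes {30, 3, 26, 37, 35, 38, 17, 11, 2, 5, 32}, right has 2 {15, 8}.
  Root 37: left subtree has 3 nodes {30, 3, 26}, right has 7 {35, 38, 17, 11, 2, 5, 32}.
    Root 30: left subtree has 0 nodes { }, right has 2 {3, 26}.
      Root 26: left subtree has 1 node {3}, right has 0 { }.
    Root 35: left subtree has 0 nodes { }, right has 6 {38, 17, 11, 2, 5, 32}.
      Root 5: left subtree has 4 nodes {38, 17, 11, 2}, right has 1 {32}.
        Root 2: left subtree has 3 nodes {38, 17, 11}, right has 0 { }.
          Root 11: left subtree has 2 nodes {38, 17}, right has 0 { }.
            Root 38: left subtree has 0 nodes { }, right has 1 {17}.
  Root 8: left subtree has 1 node {15}, right has 0 { }.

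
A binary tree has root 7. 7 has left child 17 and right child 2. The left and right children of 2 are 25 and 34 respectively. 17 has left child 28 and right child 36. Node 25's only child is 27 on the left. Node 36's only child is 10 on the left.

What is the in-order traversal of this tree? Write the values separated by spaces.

28 17 10 36 7 27 25 2 34

In-order visits the left subtree, then the node, then the right subtree.
At 7: go left to 17.
  At 17: go left to 28.
    28 is a leaf — visit 28.
  Visit 17.
  At 17: go right to 36.
    At 36: go left to 10.
      10 is a leaf — visit 10.
    Visit 36.
    At 36: no right child.
Visit 7.
At 7: go right to 2.
  At 2: go left to 25.
    At 25: go left to 27.
      27 is a leaf — visit 27.
    Visit 25.
    At 25: no right child.
  Visit 2.
  At 2: go right to 34.
    34 is a leaf — visit 34.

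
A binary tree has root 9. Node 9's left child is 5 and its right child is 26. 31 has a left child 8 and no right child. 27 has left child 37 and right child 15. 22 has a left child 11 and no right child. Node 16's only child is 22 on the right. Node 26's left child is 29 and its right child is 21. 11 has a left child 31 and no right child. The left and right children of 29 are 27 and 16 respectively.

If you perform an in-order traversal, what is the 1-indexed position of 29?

In-order visits the left subtree, then the node, then the right subtree.
At 9: go left to 5.
  5 is a leaf — visit 5.
Visit 9.
At 9: go right to 26.
  At 26: go left to 29.
    At 29: go left to 27.
      At 27: go left to 37.
        37 is a leaf — visit 37.
      Visit 27.
      At 27: go right to 15.
        15 is a leaf — visit 15.
    Visit 29.
    At 29: go right to 16.
      At 16: no left child.
      Visit 16.
      At 16: go right to 22.
        At 22: go left to 11.
          At 11: go left to 31.
            At 31: go left to 8.
              8 is a leaf — visit 8.
            Visit 31.
            At 31: no right child.
          Visit 11.
          At 11: no right child.
        Visit 22.
        At 22: no right child.
  Visit 26.
  At 26: go right to 21.
    21 is a leaf — visit 21.
Full in-order sequence: 5, 9, 37, 27, 15, 29, 16, 8, 31, 11, 22, 26, 21.

6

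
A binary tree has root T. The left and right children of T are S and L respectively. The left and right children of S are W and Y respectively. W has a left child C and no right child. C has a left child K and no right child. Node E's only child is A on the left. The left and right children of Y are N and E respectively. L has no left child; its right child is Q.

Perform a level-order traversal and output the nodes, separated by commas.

T, S, L, W, Y, Q, C, N, E, K, A

Level-order visits nodes level by level from the root, left to right within each level.
Level 0: T
Level 1: S, L
Level 2: W, Y, Q
Level 3: C, N, E
Level 4: K, A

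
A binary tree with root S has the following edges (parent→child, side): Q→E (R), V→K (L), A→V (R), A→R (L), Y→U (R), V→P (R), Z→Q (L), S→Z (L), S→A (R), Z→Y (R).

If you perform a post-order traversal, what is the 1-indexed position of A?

10

Post-order visits the left subtree, then the right subtree, then the node.
At S: go left to Z.
  At Z: go left to Q.
    At Q: no left child.
    At Q: go right to E.
      E is a leaf — visit E.
    Visit Q.
  At Z: go right to Y.
    At Y: no left child.
    At Y: go right to U.
      U is a leaf — visit U.
    Visit Y.
  Visit Z.
At S: go right to A.
  At A: go left to R.
    R is a leaf — visit R.
  At A: go right to V.
    At V: go left to K.
      K is a leaf — visit K.
    At V: go right to P.
      P is a leaf — visit P.
    Visit V.
  Visit A.
Visit S.
Full post-order sequence: E, Q, U, Y, Z, R, K, P, V, A, S.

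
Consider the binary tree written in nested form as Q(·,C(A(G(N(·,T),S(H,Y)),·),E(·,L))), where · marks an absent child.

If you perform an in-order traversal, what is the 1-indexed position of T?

3

In-order visits the left subtree, then the node, then the right subtree.
At Q: no left child.
Visit Q.
At Q: go right to C.
  At C: go left to A.
    At A: go left to G.
      At G: go left to N.
        At N: no left child.
        Visit N.
        At N: go right to T.
          T is a leaf — visit T.
      Visit G.
      At G: go right to S.
        At S: go left to H.
          H is a leaf — visit H.
        Visit S.
        At S: go right to Y.
          Y is a leaf — visit Y.
    Visit A.
    At A: no right child.
  Visit C.
  At C: go right to E.
    At E: no left child.
    Visit E.
    At E: go right to L.
      L is a leaf — visit L.
Full in-order sequence: Q, N, T, G, H, S, Y, A, C, E, L.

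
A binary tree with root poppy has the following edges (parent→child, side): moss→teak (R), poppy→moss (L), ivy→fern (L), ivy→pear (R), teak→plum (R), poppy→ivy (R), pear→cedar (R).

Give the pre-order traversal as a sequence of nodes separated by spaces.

poppy moss teak plum ivy fern pear cedar

Pre-order visits the node, then its left subtree, then its right subtree.
Visit poppy.
At poppy: go left to moss.
  Visit moss.
  At moss: no left child.
  At moss: go right to teak.
    Visit teak.
    At teak: no left child.
    At teak: go right to plum.
      plum is a leaf — visit plum.
At poppy: go right to ivy.
  Visit ivy.
  At ivy: go left to fern.
    fern is a leaf — visit fern.
  At ivy: go right to pear.
    Visit pear.
    At pear: no left child.
    At pear: go right to cedar.
      cedar is a leaf — visit cedar.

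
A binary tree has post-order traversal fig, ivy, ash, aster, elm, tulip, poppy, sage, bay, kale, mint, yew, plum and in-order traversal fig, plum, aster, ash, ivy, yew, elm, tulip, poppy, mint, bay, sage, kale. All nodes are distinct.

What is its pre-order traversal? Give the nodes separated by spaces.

The last element of post-order is the root; it splits in-order into left and right subtrees.
Root plum: left subtree has 1 node {fig}, right has 11 {aster, ash, ivy, yew, elm, tulip, poppy, mint, bay, sage, kale}.
  Root yew: left subtree has 3 nodes {aster, ash, ivy}, right has 7 {elm, tulip, poppy, mint, bay, sage, kale}.
    Root aster: left subtree has 0 nodes { }, right has 2 {ash, ivy}.
      Root ash: left subtree has 0 nodes { }, right has 1 {ivy}.
    Root mint: left subtree has 3 nodes {elm, tulip, poppy}, right has 3 {bay, sage, kale}.
      Root poppy: left subtree has 2 nodes {elm, tulip}, right has 0 { }.
        Root tulip: left subtree has 1 node {elm}, right has 0 { }.
      Root kale: left subtree has 2 nodes {bay, sage}, right has 0 { }.
        Root bay: left subtree has 0 nodes { }, right has 1 {sage}.

plum fig yew aster ash ivy mint poppy tulip elm kale bay sage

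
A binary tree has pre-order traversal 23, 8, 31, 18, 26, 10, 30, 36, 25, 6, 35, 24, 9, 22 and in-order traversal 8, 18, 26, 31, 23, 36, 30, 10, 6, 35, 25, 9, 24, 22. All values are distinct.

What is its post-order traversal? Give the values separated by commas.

The first element of pre-order is the root; it splits in-order into left and right subtrees.
Root 23: left subtree has 4 nodes {8, 18, 26, 31}, right has 9 {36, 30, 10, 6, 35, 25, 9, 24, 22}.
  Root 8: left subtree has 0 nodes { }, right has 3 {18, 26, 31}.
    Root 31: left subtree has 2 nodes {18, 26}, right has 0 { }.
      Root 18: left subtree has 0 nodes { }, right has 1 {26}.
  Root 10: left subtree has 2 nodes {36, 30}, right has 6 {6, 35, 25, 9, 24, 22}.
    Root 30: left subtree has 1 node {36}, right has 0 { }.
    Root 25: left subtree has 2 nodes {6, 35}, right has 3 {9, 24, 22}.
      Root 6: left subtree has 0 nodes { }, right has 1 {35}.
      Root 24: left subtree has 1 node {9}, right has 1 {22}.

26, 18, 31, 8, 36, 30, 35, 6, 9, 22, 24, 25, 10, 23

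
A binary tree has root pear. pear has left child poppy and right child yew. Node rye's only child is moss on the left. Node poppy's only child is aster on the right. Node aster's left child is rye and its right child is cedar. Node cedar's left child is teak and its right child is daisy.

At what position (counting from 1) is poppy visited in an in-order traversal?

1

In-order visits the left subtree, then the node, then the right subtree.
At pear: go left to poppy.
  At poppy: no left child.
  Visit poppy.
  At poppy: go right to aster.
    At aster: go left to rye.
      At rye: go left to moss.
        moss is a leaf — visit moss.
      Visit rye.
      At rye: no right child.
    Visit aster.
    At aster: go right to cedar.
      At cedar: go left to teak.
        teak is a leaf — visit teak.
      Visit cedar.
      At cedar: go right to daisy.
        daisy is a leaf — visit daisy.
Visit pear.
At pear: go right to yew.
  yew is a leaf — visit yew.
Full in-order sequence: poppy, moss, rye, aster, teak, cedar, daisy, pear, yew.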